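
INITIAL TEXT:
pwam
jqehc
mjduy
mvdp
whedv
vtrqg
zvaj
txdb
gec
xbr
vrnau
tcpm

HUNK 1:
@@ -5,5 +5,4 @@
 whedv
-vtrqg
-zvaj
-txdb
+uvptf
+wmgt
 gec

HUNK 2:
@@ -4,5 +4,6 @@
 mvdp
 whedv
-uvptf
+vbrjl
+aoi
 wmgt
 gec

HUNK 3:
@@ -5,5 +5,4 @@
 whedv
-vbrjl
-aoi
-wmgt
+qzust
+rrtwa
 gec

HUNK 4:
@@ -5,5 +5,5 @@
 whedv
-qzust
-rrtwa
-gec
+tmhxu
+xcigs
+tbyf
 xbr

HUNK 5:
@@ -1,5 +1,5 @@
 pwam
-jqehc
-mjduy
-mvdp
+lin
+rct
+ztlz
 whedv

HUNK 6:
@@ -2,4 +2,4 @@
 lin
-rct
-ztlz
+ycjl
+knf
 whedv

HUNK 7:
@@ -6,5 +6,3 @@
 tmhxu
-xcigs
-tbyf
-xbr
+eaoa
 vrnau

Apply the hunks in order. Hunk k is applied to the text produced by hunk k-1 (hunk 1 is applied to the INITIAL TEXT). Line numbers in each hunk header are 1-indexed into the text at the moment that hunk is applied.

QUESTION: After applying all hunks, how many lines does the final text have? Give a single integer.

Answer: 9

Derivation:
Hunk 1: at line 5 remove [vtrqg,zvaj,txdb] add [uvptf,wmgt] -> 11 lines: pwam jqehc mjduy mvdp whedv uvptf wmgt gec xbr vrnau tcpm
Hunk 2: at line 4 remove [uvptf] add [vbrjl,aoi] -> 12 lines: pwam jqehc mjduy mvdp whedv vbrjl aoi wmgt gec xbr vrnau tcpm
Hunk 3: at line 5 remove [vbrjl,aoi,wmgt] add [qzust,rrtwa] -> 11 lines: pwam jqehc mjduy mvdp whedv qzust rrtwa gec xbr vrnau tcpm
Hunk 4: at line 5 remove [qzust,rrtwa,gec] add [tmhxu,xcigs,tbyf] -> 11 lines: pwam jqehc mjduy mvdp whedv tmhxu xcigs tbyf xbr vrnau tcpm
Hunk 5: at line 1 remove [jqehc,mjduy,mvdp] add [lin,rct,ztlz] -> 11 lines: pwam lin rct ztlz whedv tmhxu xcigs tbyf xbr vrnau tcpm
Hunk 6: at line 2 remove [rct,ztlz] add [ycjl,knf] -> 11 lines: pwam lin ycjl knf whedv tmhxu xcigs tbyf xbr vrnau tcpm
Hunk 7: at line 6 remove [xcigs,tbyf,xbr] add [eaoa] -> 9 lines: pwam lin ycjl knf whedv tmhxu eaoa vrnau tcpm
Final line count: 9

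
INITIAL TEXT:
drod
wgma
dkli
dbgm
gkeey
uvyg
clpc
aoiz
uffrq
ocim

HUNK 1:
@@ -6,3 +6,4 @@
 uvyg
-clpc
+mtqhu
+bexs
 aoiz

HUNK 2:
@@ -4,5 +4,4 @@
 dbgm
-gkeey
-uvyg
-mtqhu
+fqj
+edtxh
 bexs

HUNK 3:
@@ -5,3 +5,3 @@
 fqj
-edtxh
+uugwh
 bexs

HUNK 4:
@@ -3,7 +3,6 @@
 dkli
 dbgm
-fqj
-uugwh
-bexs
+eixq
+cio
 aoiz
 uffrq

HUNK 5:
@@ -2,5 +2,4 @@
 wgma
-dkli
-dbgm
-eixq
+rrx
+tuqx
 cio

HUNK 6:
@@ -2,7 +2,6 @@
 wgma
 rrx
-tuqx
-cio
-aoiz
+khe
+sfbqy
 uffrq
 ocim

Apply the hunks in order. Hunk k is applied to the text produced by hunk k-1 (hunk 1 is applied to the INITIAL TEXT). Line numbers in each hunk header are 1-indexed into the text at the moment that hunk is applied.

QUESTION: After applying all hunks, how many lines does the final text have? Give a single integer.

Hunk 1: at line 6 remove [clpc] add [mtqhu,bexs] -> 11 lines: drod wgma dkli dbgm gkeey uvyg mtqhu bexs aoiz uffrq ocim
Hunk 2: at line 4 remove [gkeey,uvyg,mtqhu] add [fqj,edtxh] -> 10 lines: drod wgma dkli dbgm fqj edtxh bexs aoiz uffrq ocim
Hunk 3: at line 5 remove [edtxh] add [uugwh] -> 10 lines: drod wgma dkli dbgm fqj uugwh bexs aoiz uffrq ocim
Hunk 4: at line 3 remove [fqj,uugwh,bexs] add [eixq,cio] -> 9 lines: drod wgma dkli dbgm eixq cio aoiz uffrq ocim
Hunk 5: at line 2 remove [dkli,dbgm,eixq] add [rrx,tuqx] -> 8 lines: drod wgma rrx tuqx cio aoiz uffrq ocim
Hunk 6: at line 2 remove [tuqx,cio,aoiz] add [khe,sfbqy] -> 7 lines: drod wgma rrx khe sfbqy uffrq ocim
Final line count: 7

Answer: 7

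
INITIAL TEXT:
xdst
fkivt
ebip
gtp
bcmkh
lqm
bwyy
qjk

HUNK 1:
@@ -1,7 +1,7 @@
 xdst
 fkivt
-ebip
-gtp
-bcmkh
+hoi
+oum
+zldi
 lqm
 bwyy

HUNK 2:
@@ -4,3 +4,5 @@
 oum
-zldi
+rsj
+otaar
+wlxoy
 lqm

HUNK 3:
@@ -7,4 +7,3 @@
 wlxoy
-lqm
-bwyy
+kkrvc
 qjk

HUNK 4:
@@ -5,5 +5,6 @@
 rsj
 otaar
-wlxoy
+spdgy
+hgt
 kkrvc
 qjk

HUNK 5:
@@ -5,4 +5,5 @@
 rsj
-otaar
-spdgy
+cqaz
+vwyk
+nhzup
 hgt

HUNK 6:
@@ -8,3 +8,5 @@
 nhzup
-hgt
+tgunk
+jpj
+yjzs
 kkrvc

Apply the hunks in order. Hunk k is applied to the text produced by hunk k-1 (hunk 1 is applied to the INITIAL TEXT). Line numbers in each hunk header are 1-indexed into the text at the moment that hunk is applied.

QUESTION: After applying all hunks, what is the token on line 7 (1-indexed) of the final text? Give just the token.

Hunk 1: at line 1 remove [ebip,gtp,bcmkh] add [hoi,oum,zldi] -> 8 lines: xdst fkivt hoi oum zldi lqm bwyy qjk
Hunk 2: at line 4 remove [zldi] add [rsj,otaar,wlxoy] -> 10 lines: xdst fkivt hoi oum rsj otaar wlxoy lqm bwyy qjk
Hunk 3: at line 7 remove [lqm,bwyy] add [kkrvc] -> 9 lines: xdst fkivt hoi oum rsj otaar wlxoy kkrvc qjk
Hunk 4: at line 5 remove [wlxoy] add [spdgy,hgt] -> 10 lines: xdst fkivt hoi oum rsj otaar spdgy hgt kkrvc qjk
Hunk 5: at line 5 remove [otaar,spdgy] add [cqaz,vwyk,nhzup] -> 11 lines: xdst fkivt hoi oum rsj cqaz vwyk nhzup hgt kkrvc qjk
Hunk 6: at line 8 remove [hgt] add [tgunk,jpj,yjzs] -> 13 lines: xdst fkivt hoi oum rsj cqaz vwyk nhzup tgunk jpj yjzs kkrvc qjk
Final line 7: vwyk

Answer: vwyk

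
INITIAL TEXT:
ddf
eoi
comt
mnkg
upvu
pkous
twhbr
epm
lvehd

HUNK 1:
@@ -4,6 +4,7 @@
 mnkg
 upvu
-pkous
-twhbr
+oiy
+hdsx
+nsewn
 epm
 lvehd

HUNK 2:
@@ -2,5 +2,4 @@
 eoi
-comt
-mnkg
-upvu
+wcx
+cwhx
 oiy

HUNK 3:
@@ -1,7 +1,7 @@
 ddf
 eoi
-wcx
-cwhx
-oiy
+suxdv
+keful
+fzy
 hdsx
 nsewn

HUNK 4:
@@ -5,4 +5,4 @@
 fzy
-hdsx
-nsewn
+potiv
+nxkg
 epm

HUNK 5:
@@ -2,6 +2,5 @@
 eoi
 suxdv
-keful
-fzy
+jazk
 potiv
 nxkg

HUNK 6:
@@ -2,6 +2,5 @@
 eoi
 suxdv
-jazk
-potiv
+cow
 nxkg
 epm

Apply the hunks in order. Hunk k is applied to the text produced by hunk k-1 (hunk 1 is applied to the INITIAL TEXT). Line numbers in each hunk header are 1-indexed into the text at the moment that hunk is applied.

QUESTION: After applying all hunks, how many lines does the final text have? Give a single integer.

Hunk 1: at line 4 remove [pkous,twhbr] add [oiy,hdsx,nsewn] -> 10 lines: ddf eoi comt mnkg upvu oiy hdsx nsewn epm lvehd
Hunk 2: at line 2 remove [comt,mnkg,upvu] add [wcx,cwhx] -> 9 lines: ddf eoi wcx cwhx oiy hdsx nsewn epm lvehd
Hunk 3: at line 1 remove [wcx,cwhx,oiy] add [suxdv,keful,fzy] -> 9 lines: ddf eoi suxdv keful fzy hdsx nsewn epm lvehd
Hunk 4: at line 5 remove [hdsx,nsewn] add [potiv,nxkg] -> 9 lines: ddf eoi suxdv keful fzy potiv nxkg epm lvehd
Hunk 5: at line 2 remove [keful,fzy] add [jazk] -> 8 lines: ddf eoi suxdv jazk potiv nxkg epm lvehd
Hunk 6: at line 2 remove [jazk,potiv] add [cow] -> 7 lines: ddf eoi suxdv cow nxkg epm lvehd
Final line count: 7

Answer: 7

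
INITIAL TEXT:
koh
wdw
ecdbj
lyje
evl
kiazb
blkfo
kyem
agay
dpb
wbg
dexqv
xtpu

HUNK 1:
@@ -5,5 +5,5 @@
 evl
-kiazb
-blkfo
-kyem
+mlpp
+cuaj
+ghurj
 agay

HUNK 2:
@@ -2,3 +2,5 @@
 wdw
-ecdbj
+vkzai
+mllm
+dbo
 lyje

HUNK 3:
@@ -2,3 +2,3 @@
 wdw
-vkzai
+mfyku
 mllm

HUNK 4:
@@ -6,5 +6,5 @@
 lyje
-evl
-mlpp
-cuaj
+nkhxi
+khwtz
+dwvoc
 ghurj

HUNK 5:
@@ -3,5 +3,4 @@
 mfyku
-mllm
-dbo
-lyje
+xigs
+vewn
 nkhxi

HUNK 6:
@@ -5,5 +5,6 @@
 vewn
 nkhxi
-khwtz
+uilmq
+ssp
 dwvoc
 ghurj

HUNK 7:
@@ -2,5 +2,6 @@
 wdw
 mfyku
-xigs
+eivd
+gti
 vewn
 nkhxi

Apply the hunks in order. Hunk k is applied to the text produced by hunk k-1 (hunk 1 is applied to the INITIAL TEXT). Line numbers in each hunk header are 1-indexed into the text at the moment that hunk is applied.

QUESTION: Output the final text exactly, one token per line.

Hunk 1: at line 5 remove [kiazb,blkfo,kyem] add [mlpp,cuaj,ghurj] -> 13 lines: koh wdw ecdbj lyje evl mlpp cuaj ghurj agay dpb wbg dexqv xtpu
Hunk 2: at line 2 remove [ecdbj] add [vkzai,mllm,dbo] -> 15 lines: koh wdw vkzai mllm dbo lyje evl mlpp cuaj ghurj agay dpb wbg dexqv xtpu
Hunk 3: at line 2 remove [vkzai] add [mfyku] -> 15 lines: koh wdw mfyku mllm dbo lyje evl mlpp cuaj ghurj agay dpb wbg dexqv xtpu
Hunk 4: at line 6 remove [evl,mlpp,cuaj] add [nkhxi,khwtz,dwvoc] -> 15 lines: koh wdw mfyku mllm dbo lyje nkhxi khwtz dwvoc ghurj agay dpb wbg dexqv xtpu
Hunk 5: at line 3 remove [mllm,dbo,lyje] add [xigs,vewn] -> 14 lines: koh wdw mfyku xigs vewn nkhxi khwtz dwvoc ghurj agay dpb wbg dexqv xtpu
Hunk 6: at line 5 remove [khwtz] add [uilmq,ssp] -> 15 lines: koh wdw mfyku xigs vewn nkhxi uilmq ssp dwvoc ghurj agay dpb wbg dexqv xtpu
Hunk 7: at line 2 remove [xigs] add [eivd,gti] -> 16 lines: koh wdw mfyku eivd gti vewn nkhxi uilmq ssp dwvoc ghurj agay dpb wbg dexqv xtpu

Answer: koh
wdw
mfyku
eivd
gti
vewn
nkhxi
uilmq
ssp
dwvoc
ghurj
agay
dpb
wbg
dexqv
xtpu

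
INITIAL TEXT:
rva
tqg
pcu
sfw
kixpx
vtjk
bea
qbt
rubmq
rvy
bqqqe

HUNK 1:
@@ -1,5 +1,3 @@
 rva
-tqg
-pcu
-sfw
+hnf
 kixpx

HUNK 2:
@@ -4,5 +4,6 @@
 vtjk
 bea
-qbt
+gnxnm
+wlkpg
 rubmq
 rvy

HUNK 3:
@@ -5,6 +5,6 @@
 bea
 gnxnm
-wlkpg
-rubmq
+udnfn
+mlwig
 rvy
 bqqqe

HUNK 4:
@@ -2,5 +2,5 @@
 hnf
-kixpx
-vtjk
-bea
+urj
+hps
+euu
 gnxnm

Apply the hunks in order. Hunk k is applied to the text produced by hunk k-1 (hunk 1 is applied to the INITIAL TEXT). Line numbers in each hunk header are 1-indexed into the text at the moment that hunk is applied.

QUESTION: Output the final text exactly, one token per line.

Answer: rva
hnf
urj
hps
euu
gnxnm
udnfn
mlwig
rvy
bqqqe

Derivation:
Hunk 1: at line 1 remove [tqg,pcu,sfw] add [hnf] -> 9 lines: rva hnf kixpx vtjk bea qbt rubmq rvy bqqqe
Hunk 2: at line 4 remove [qbt] add [gnxnm,wlkpg] -> 10 lines: rva hnf kixpx vtjk bea gnxnm wlkpg rubmq rvy bqqqe
Hunk 3: at line 5 remove [wlkpg,rubmq] add [udnfn,mlwig] -> 10 lines: rva hnf kixpx vtjk bea gnxnm udnfn mlwig rvy bqqqe
Hunk 4: at line 2 remove [kixpx,vtjk,bea] add [urj,hps,euu] -> 10 lines: rva hnf urj hps euu gnxnm udnfn mlwig rvy bqqqe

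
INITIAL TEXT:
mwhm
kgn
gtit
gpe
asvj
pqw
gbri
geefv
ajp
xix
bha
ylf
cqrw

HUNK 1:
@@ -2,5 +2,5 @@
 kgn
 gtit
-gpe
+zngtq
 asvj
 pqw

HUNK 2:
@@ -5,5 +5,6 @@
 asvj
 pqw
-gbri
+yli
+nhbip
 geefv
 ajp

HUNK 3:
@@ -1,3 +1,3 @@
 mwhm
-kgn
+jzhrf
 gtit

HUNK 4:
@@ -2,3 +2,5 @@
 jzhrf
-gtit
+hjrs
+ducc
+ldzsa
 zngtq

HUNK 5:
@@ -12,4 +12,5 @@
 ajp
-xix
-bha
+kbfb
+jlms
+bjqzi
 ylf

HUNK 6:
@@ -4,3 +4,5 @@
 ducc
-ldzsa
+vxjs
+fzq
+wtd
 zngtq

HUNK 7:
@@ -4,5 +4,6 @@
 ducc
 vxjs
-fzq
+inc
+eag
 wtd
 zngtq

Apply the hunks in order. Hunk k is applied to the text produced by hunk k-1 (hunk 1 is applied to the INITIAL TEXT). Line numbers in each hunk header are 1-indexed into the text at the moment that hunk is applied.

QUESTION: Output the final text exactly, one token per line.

Hunk 1: at line 2 remove [gpe] add [zngtq] -> 13 lines: mwhm kgn gtit zngtq asvj pqw gbri geefv ajp xix bha ylf cqrw
Hunk 2: at line 5 remove [gbri] add [yli,nhbip] -> 14 lines: mwhm kgn gtit zngtq asvj pqw yli nhbip geefv ajp xix bha ylf cqrw
Hunk 3: at line 1 remove [kgn] add [jzhrf] -> 14 lines: mwhm jzhrf gtit zngtq asvj pqw yli nhbip geefv ajp xix bha ylf cqrw
Hunk 4: at line 2 remove [gtit] add [hjrs,ducc,ldzsa] -> 16 lines: mwhm jzhrf hjrs ducc ldzsa zngtq asvj pqw yli nhbip geefv ajp xix bha ylf cqrw
Hunk 5: at line 12 remove [xix,bha] add [kbfb,jlms,bjqzi] -> 17 lines: mwhm jzhrf hjrs ducc ldzsa zngtq asvj pqw yli nhbip geefv ajp kbfb jlms bjqzi ylf cqrw
Hunk 6: at line 4 remove [ldzsa] add [vxjs,fzq,wtd] -> 19 lines: mwhm jzhrf hjrs ducc vxjs fzq wtd zngtq asvj pqw yli nhbip geefv ajp kbfb jlms bjqzi ylf cqrw
Hunk 7: at line 4 remove [fzq] add [inc,eag] -> 20 lines: mwhm jzhrf hjrs ducc vxjs inc eag wtd zngtq asvj pqw yli nhbip geefv ajp kbfb jlms bjqzi ylf cqrw

Answer: mwhm
jzhrf
hjrs
ducc
vxjs
inc
eag
wtd
zngtq
asvj
pqw
yli
nhbip
geefv
ajp
kbfb
jlms
bjqzi
ylf
cqrw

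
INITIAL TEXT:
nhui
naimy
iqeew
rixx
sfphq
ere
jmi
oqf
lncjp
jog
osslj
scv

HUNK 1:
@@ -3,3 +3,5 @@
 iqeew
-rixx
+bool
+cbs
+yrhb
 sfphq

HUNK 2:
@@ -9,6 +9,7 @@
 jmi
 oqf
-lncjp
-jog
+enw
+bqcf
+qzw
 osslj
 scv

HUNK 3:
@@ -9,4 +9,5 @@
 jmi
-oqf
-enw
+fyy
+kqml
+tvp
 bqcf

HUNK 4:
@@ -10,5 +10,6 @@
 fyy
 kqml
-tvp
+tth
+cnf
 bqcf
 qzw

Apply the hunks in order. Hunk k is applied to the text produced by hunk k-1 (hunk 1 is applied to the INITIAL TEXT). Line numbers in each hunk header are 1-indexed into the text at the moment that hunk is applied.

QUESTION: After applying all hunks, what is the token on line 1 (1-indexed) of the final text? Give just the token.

Hunk 1: at line 3 remove [rixx] add [bool,cbs,yrhb] -> 14 lines: nhui naimy iqeew bool cbs yrhb sfphq ere jmi oqf lncjp jog osslj scv
Hunk 2: at line 9 remove [lncjp,jog] add [enw,bqcf,qzw] -> 15 lines: nhui naimy iqeew bool cbs yrhb sfphq ere jmi oqf enw bqcf qzw osslj scv
Hunk 3: at line 9 remove [oqf,enw] add [fyy,kqml,tvp] -> 16 lines: nhui naimy iqeew bool cbs yrhb sfphq ere jmi fyy kqml tvp bqcf qzw osslj scv
Hunk 4: at line 10 remove [tvp] add [tth,cnf] -> 17 lines: nhui naimy iqeew bool cbs yrhb sfphq ere jmi fyy kqml tth cnf bqcf qzw osslj scv
Final line 1: nhui

Answer: nhui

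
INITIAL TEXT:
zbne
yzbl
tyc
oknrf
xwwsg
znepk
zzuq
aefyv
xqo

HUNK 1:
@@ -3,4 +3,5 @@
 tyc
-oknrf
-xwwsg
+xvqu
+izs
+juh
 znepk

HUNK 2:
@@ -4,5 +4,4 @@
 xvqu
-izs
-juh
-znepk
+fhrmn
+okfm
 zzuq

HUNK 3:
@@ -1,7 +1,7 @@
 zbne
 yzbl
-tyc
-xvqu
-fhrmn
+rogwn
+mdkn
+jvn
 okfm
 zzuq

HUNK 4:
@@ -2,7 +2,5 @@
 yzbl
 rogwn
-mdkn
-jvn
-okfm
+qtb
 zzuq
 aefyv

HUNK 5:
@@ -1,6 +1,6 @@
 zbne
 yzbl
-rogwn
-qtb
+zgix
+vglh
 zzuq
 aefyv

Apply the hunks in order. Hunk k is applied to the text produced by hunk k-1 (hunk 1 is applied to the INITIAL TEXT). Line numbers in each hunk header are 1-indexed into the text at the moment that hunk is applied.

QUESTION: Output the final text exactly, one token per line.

Answer: zbne
yzbl
zgix
vglh
zzuq
aefyv
xqo

Derivation:
Hunk 1: at line 3 remove [oknrf,xwwsg] add [xvqu,izs,juh] -> 10 lines: zbne yzbl tyc xvqu izs juh znepk zzuq aefyv xqo
Hunk 2: at line 4 remove [izs,juh,znepk] add [fhrmn,okfm] -> 9 lines: zbne yzbl tyc xvqu fhrmn okfm zzuq aefyv xqo
Hunk 3: at line 1 remove [tyc,xvqu,fhrmn] add [rogwn,mdkn,jvn] -> 9 lines: zbne yzbl rogwn mdkn jvn okfm zzuq aefyv xqo
Hunk 4: at line 2 remove [mdkn,jvn,okfm] add [qtb] -> 7 lines: zbne yzbl rogwn qtb zzuq aefyv xqo
Hunk 5: at line 1 remove [rogwn,qtb] add [zgix,vglh] -> 7 lines: zbne yzbl zgix vglh zzuq aefyv xqo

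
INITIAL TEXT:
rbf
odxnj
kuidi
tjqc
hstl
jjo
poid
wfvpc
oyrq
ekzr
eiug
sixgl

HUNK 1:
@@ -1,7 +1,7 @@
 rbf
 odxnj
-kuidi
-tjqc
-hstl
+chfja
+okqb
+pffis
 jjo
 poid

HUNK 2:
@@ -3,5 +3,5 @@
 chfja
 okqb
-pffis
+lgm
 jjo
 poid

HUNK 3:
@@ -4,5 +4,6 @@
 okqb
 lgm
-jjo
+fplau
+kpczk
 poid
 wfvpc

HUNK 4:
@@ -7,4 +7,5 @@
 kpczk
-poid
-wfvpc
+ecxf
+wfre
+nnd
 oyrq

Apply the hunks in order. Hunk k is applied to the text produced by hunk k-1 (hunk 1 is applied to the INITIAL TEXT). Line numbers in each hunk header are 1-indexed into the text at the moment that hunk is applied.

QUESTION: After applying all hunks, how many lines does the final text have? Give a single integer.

Hunk 1: at line 1 remove [kuidi,tjqc,hstl] add [chfja,okqb,pffis] -> 12 lines: rbf odxnj chfja okqb pffis jjo poid wfvpc oyrq ekzr eiug sixgl
Hunk 2: at line 3 remove [pffis] add [lgm] -> 12 lines: rbf odxnj chfja okqb lgm jjo poid wfvpc oyrq ekzr eiug sixgl
Hunk 3: at line 4 remove [jjo] add [fplau,kpczk] -> 13 lines: rbf odxnj chfja okqb lgm fplau kpczk poid wfvpc oyrq ekzr eiug sixgl
Hunk 4: at line 7 remove [poid,wfvpc] add [ecxf,wfre,nnd] -> 14 lines: rbf odxnj chfja okqb lgm fplau kpczk ecxf wfre nnd oyrq ekzr eiug sixgl
Final line count: 14

Answer: 14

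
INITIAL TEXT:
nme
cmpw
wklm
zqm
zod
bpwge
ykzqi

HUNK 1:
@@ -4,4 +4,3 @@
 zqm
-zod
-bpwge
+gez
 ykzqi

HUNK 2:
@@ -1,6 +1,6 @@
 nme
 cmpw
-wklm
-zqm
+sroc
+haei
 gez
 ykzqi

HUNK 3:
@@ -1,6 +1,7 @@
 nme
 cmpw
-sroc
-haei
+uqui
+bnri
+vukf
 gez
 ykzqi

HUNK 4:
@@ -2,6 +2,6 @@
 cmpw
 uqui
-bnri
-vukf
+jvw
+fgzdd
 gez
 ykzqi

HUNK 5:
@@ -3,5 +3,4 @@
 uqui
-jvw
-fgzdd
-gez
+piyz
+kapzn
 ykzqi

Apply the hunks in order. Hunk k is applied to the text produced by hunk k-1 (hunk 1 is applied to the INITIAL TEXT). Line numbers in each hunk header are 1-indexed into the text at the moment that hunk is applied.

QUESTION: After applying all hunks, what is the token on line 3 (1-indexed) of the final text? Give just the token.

Hunk 1: at line 4 remove [zod,bpwge] add [gez] -> 6 lines: nme cmpw wklm zqm gez ykzqi
Hunk 2: at line 1 remove [wklm,zqm] add [sroc,haei] -> 6 lines: nme cmpw sroc haei gez ykzqi
Hunk 3: at line 1 remove [sroc,haei] add [uqui,bnri,vukf] -> 7 lines: nme cmpw uqui bnri vukf gez ykzqi
Hunk 4: at line 2 remove [bnri,vukf] add [jvw,fgzdd] -> 7 lines: nme cmpw uqui jvw fgzdd gez ykzqi
Hunk 5: at line 3 remove [jvw,fgzdd,gez] add [piyz,kapzn] -> 6 lines: nme cmpw uqui piyz kapzn ykzqi
Final line 3: uqui

Answer: uqui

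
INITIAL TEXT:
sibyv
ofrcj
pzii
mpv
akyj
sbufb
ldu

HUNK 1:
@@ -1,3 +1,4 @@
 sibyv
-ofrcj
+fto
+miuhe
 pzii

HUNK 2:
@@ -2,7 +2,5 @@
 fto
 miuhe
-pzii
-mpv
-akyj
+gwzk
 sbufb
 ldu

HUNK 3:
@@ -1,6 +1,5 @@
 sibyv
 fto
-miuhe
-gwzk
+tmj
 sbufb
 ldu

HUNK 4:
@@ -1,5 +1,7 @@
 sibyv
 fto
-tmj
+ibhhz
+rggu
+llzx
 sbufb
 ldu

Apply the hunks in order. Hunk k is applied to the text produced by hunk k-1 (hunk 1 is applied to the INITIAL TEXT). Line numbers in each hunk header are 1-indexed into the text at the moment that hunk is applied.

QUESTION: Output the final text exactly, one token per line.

Hunk 1: at line 1 remove [ofrcj] add [fto,miuhe] -> 8 lines: sibyv fto miuhe pzii mpv akyj sbufb ldu
Hunk 2: at line 2 remove [pzii,mpv,akyj] add [gwzk] -> 6 lines: sibyv fto miuhe gwzk sbufb ldu
Hunk 3: at line 1 remove [miuhe,gwzk] add [tmj] -> 5 lines: sibyv fto tmj sbufb ldu
Hunk 4: at line 1 remove [tmj] add [ibhhz,rggu,llzx] -> 7 lines: sibyv fto ibhhz rggu llzx sbufb ldu

Answer: sibyv
fto
ibhhz
rggu
llzx
sbufb
ldu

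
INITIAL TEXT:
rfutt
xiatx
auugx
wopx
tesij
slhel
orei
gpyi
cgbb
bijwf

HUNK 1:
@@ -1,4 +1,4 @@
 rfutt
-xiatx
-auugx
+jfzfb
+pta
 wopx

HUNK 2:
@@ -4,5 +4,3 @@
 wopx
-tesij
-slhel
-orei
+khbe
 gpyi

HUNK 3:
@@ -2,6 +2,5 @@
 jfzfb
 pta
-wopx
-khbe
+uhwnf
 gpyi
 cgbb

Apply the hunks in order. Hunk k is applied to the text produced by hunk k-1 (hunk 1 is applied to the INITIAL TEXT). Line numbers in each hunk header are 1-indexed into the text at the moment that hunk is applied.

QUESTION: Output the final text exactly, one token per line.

Hunk 1: at line 1 remove [xiatx,auugx] add [jfzfb,pta] -> 10 lines: rfutt jfzfb pta wopx tesij slhel orei gpyi cgbb bijwf
Hunk 2: at line 4 remove [tesij,slhel,orei] add [khbe] -> 8 lines: rfutt jfzfb pta wopx khbe gpyi cgbb bijwf
Hunk 3: at line 2 remove [wopx,khbe] add [uhwnf] -> 7 lines: rfutt jfzfb pta uhwnf gpyi cgbb bijwf

Answer: rfutt
jfzfb
pta
uhwnf
gpyi
cgbb
bijwf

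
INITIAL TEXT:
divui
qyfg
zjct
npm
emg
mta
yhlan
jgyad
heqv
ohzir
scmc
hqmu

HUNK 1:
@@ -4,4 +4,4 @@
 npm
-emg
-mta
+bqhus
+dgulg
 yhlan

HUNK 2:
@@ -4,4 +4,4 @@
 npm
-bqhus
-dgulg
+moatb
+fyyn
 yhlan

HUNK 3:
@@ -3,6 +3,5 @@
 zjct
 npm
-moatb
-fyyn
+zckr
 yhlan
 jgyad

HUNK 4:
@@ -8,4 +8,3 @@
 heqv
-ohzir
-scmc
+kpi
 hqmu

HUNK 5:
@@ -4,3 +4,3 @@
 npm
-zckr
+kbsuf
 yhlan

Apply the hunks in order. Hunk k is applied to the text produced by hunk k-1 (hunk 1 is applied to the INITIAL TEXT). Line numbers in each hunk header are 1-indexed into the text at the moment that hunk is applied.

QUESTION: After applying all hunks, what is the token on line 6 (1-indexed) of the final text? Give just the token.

Answer: yhlan

Derivation:
Hunk 1: at line 4 remove [emg,mta] add [bqhus,dgulg] -> 12 lines: divui qyfg zjct npm bqhus dgulg yhlan jgyad heqv ohzir scmc hqmu
Hunk 2: at line 4 remove [bqhus,dgulg] add [moatb,fyyn] -> 12 lines: divui qyfg zjct npm moatb fyyn yhlan jgyad heqv ohzir scmc hqmu
Hunk 3: at line 3 remove [moatb,fyyn] add [zckr] -> 11 lines: divui qyfg zjct npm zckr yhlan jgyad heqv ohzir scmc hqmu
Hunk 4: at line 8 remove [ohzir,scmc] add [kpi] -> 10 lines: divui qyfg zjct npm zckr yhlan jgyad heqv kpi hqmu
Hunk 5: at line 4 remove [zckr] add [kbsuf] -> 10 lines: divui qyfg zjct npm kbsuf yhlan jgyad heqv kpi hqmu
Final line 6: yhlan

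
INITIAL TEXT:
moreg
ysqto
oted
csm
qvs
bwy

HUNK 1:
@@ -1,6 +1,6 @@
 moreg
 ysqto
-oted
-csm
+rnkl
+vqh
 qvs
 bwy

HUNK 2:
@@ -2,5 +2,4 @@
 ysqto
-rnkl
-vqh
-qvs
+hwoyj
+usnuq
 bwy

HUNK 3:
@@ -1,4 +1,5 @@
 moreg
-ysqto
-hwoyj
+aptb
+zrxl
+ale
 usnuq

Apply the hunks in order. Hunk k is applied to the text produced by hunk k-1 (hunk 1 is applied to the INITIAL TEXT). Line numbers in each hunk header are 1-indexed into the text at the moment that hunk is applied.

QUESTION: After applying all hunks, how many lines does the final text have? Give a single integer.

Answer: 6

Derivation:
Hunk 1: at line 1 remove [oted,csm] add [rnkl,vqh] -> 6 lines: moreg ysqto rnkl vqh qvs bwy
Hunk 2: at line 2 remove [rnkl,vqh,qvs] add [hwoyj,usnuq] -> 5 lines: moreg ysqto hwoyj usnuq bwy
Hunk 3: at line 1 remove [ysqto,hwoyj] add [aptb,zrxl,ale] -> 6 lines: moreg aptb zrxl ale usnuq bwy
Final line count: 6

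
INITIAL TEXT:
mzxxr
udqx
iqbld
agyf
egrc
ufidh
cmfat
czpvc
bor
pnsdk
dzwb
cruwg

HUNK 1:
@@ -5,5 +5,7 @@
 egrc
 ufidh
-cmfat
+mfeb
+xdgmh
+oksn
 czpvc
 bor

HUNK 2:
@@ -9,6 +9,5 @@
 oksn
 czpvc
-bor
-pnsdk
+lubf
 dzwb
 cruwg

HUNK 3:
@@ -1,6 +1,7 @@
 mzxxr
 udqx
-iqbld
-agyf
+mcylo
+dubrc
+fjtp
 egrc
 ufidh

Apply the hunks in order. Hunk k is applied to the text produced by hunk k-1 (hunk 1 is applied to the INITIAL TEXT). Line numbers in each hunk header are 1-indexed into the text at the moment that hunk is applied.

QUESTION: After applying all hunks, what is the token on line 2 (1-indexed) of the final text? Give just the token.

Answer: udqx

Derivation:
Hunk 1: at line 5 remove [cmfat] add [mfeb,xdgmh,oksn] -> 14 lines: mzxxr udqx iqbld agyf egrc ufidh mfeb xdgmh oksn czpvc bor pnsdk dzwb cruwg
Hunk 2: at line 9 remove [bor,pnsdk] add [lubf] -> 13 lines: mzxxr udqx iqbld agyf egrc ufidh mfeb xdgmh oksn czpvc lubf dzwb cruwg
Hunk 3: at line 1 remove [iqbld,agyf] add [mcylo,dubrc,fjtp] -> 14 lines: mzxxr udqx mcylo dubrc fjtp egrc ufidh mfeb xdgmh oksn czpvc lubf dzwb cruwg
Final line 2: udqx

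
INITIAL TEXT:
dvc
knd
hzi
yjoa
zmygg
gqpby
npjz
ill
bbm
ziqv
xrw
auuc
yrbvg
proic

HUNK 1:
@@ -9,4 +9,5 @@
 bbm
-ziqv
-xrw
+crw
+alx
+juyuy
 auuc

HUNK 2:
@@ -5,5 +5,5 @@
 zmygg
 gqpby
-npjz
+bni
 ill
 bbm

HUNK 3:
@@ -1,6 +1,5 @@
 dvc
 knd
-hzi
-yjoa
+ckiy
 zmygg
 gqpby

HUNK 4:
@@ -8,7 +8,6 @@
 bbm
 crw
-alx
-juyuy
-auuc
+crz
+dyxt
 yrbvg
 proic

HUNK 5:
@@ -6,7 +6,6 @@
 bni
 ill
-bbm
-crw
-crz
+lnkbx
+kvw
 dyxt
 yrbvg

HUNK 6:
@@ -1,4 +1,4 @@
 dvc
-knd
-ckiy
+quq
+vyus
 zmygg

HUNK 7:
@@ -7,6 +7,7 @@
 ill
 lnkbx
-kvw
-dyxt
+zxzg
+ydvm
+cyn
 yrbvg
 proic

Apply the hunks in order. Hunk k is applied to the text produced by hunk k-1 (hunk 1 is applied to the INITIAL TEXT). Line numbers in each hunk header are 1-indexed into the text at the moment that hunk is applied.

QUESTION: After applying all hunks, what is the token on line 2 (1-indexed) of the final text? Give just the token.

Hunk 1: at line 9 remove [ziqv,xrw] add [crw,alx,juyuy] -> 15 lines: dvc knd hzi yjoa zmygg gqpby npjz ill bbm crw alx juyuy auuc yrbvg proic
Hunk 2: at line 5 remove [npjz] add [bni] -> 15 lines: dvc knd hzi yjoa zmygg gqpby bni ill bbm crw alx juyuy auuc yrbvg proic
Hunk 3: at line 1 remove [hzi,yjoa] add [ckiy] -> 14 lines: dvc knd ckiy zmygg gqpby bni ill bbm crw alx juyuy auuc yrbvg proic
Hunk 4: at line 8 remove [alx,juyuy,auuc] add [crz,dyxt] -> 13 lines: dvc knd ckiy zmygg gqpby bni ill bbm crw crz dyxt yrbvg proic
Hunk 5: at line 6 remove [bbm,crw,crz] add [lnkbx,kvw] -> 12 lines: dvc knd ckiy zmygg gqpby bni ill lnkbx kvw dyxt yrbvg proic
Hunk 6: at line 1 remove [knd,ckiy] add [quq,vyus] -> 12 lines: dvc quq vyus zmygg gqpby bni ill lnkbx kvw dyxt yrbvg proic
Hunk 7: at line 7 remove [kvw,dyxt] add [zxzg,ydvm,cyn] -> 13 lines: dvc quq vyus zmygg gqpby bni ill lnkbx zxzg ydvm cyn yrbvg proic
Final line 2: quq

Answer: quq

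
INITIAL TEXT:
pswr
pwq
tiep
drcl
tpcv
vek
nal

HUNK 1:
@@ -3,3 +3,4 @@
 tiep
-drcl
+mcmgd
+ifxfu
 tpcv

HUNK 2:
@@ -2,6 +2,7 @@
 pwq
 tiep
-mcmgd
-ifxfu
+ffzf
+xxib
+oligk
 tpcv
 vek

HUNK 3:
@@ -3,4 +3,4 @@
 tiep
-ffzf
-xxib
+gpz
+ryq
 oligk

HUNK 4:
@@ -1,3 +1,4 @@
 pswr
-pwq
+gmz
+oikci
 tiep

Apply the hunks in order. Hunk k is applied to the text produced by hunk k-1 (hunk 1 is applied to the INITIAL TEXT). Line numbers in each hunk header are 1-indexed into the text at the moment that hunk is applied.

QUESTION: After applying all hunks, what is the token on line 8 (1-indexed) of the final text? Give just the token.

Answer: tpcv

Derivation:
Hunk 1: at line 3 remove [drcl] add [mcmgd,ifxfu] -> 8 lines: pswr pwq tiep mcmgd ifxfu tpcv vek nal
Hunk 2: at line 2 remove [mcmgd,ifxfu] add [ffzf,xxib,oligk] -> 9 lines: pswr pwq tiep ffzf xxib oligk tpcv vek nal
Hunk 3: at line 3 remove [ffzf,xxib] add [gpz,ryq] -> 9 lines: pswr pwq tiep gpz ryq oligk tpcv vek nal
Hunk 4: at line 1 remove [pwq] add [gmz,oikci] -> 10 lines: pswr gmz oikci tiep gpz ryq oligk tpcv vek nal
Final line 8: tpcv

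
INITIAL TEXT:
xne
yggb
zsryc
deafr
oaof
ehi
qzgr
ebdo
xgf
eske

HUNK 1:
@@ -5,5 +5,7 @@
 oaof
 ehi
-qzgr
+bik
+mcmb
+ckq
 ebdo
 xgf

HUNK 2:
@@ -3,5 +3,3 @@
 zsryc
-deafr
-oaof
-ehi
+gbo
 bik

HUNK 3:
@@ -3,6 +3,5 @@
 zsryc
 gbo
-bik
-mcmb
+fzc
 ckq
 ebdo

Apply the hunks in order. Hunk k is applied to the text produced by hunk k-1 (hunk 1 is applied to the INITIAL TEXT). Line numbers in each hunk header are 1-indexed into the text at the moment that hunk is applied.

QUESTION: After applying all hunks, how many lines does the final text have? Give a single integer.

Answer: 9

Derivation:
Hunk 1: at line 5 remove [qzgr] add [bik,mcmb,ckq] -> 12 lines: xne yggb zsryc deafr oaof ehi bik mcmb ckq ebdo xgf eske
Hunk 2: at line 3 remove [deafr,oaof,ehi] add [gbo] -> 10 lines: xne yggb zsryc gbo bik mcmb ckq ebdo xgf eske
Hunk 3: at line 3 remove [bik,mcmb] add [fzc] -> 9 lines: xne yggb zsryc gbo fzc ckq ebdo xgf eske
Final line count: 9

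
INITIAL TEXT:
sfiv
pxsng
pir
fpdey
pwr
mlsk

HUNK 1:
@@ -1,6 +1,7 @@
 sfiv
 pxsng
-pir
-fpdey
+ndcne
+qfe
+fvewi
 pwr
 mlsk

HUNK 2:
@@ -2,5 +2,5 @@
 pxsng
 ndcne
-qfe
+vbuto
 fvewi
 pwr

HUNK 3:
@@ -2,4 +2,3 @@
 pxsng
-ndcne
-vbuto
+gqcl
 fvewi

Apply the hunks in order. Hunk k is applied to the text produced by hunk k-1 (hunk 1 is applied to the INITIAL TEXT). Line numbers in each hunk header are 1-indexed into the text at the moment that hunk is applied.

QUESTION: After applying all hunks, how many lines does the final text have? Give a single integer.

Answer: 6

Derivation:
Hunk 1: at line 1 remove [pir,fpdey] add [ndcne,qfe,fvewi] -> 7 lines: sfiv pxsng ndcne qfe fvewi pwr mlsk
Hunk 2: at line 2 remove [qfe] add [vbuto] -> 7 lines: sfiv pxsng ndcne vbuto fvewi pwr mlsk
Hunk 3: at line 2 remove [ndcne,vbuto] add [gqcl] -> 6 lines: sfiv pxsng gqcl fvewi pwr mlsk
Final line count: 6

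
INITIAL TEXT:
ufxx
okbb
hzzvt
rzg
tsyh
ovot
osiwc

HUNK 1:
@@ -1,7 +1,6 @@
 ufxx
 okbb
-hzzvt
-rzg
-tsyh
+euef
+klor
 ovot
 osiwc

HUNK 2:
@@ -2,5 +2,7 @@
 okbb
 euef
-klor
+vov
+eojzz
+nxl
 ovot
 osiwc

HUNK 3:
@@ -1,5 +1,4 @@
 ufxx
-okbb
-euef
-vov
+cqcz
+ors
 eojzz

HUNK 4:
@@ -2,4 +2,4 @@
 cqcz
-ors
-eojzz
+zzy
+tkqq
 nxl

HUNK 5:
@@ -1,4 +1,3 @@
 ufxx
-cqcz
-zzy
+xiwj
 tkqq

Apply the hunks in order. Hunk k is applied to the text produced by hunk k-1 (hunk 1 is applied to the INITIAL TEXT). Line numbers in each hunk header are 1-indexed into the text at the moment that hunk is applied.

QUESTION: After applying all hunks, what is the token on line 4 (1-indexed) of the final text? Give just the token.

Hunk 1: at line 1 remove [hzzvt,rzg,tsyh] add [euef,klor] -> 6 lines: ufxx okbb euef klor ovot osiwc
Hunk 2: at line 2 remove [klor] add [vov,eojzz,nxl] -> 8 lines: ufxx okbb euef vov eojzz nxl ovot osiwc
Hunk 3: at line 1 remove [okbb,euef,vov] add [cqcz,ors] -> 7 lines: ufxx cqcz ors eojzz nxl ovot osiwc
Hunk 4: at line 2 remove [ors,eojzz] add [zzy,tkqq] -> 7 lines: ufxx cqcz zzy tkqq nxl ovot osiwc
Hunk 5: at line 1 remove [cqcz,zzy] add [xiwj] -> 6 lines: ufxx xiwj tkqq nxl ovot osiwc
Final line 4: nxl

Answer: nxl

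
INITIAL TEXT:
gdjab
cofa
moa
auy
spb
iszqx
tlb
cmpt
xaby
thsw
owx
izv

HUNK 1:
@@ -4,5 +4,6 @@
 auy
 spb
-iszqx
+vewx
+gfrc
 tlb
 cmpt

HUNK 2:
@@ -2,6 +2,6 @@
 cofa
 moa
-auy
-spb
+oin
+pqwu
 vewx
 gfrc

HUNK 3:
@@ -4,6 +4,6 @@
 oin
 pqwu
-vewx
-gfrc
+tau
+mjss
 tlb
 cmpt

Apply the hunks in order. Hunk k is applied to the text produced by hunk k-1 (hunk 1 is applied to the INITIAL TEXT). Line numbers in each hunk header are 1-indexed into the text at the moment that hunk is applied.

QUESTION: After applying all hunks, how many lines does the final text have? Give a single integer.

Answer: 13

Derivation:
Hunk 1: at line 4 remove [iszqx] add [vewx,gfrc] -> 13 lines: gdjab cofa moa auy spb vewx gfrc tlb cmpt xaby thsw owx izv
Hunk 2: at line 2 remove [auy,spb] add [oin,pqwu] -> 13 lines: gdjab cofa moa oin pqwu vewx gfrc tlb cmpt xaby thsw owx izv
Hunk 3: at line 4 remove [vewx,gfrc] add [tau,mjss] -> 13 lines: gdjab cofa moa oin pqwu tau mjss tlb cmpt xaby thsw owx izv
Final line count: 13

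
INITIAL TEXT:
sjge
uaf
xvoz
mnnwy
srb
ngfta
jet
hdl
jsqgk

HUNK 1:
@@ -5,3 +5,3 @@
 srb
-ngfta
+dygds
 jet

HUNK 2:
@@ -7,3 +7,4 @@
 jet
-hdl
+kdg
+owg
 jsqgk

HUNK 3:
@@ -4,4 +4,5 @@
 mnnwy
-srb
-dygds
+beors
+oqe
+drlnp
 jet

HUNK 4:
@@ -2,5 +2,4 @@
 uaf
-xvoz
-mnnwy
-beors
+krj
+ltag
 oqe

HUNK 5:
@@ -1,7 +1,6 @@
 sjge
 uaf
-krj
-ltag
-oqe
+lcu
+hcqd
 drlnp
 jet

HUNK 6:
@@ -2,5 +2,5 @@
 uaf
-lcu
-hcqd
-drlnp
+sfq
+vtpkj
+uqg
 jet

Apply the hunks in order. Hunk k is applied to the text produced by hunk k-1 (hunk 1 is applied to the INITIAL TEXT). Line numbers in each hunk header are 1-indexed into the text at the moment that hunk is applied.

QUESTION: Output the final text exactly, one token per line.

Answer: sjge
uaf
sfq
vtpkj
uqg
jet
kdg
owg
jsqgk

Derivation:
Hunk 1: at line 5 remove [ngfta] add [dygds] -> 9 lines: sjge uaf xvoz mnnwy srb dygds jet hdl jsqgk
Hunk 2: at line 7 remove [hdl] add [kdg,owg] -> 10 lines: sjge uaf xvoz mnnwy srb dygds jet kdg owg jsqgk
Hunk 3: at line 4 remove [srb,dygds] add [beors,oqe,drlnp] -> 11 lines: sjge uaf xvoz mnnwy beors oqe drlnp jet kdg owg jsqgk
Hunk 4: at line 2 remove [xvoz,mnnwy,beors] add [krj,ltag] -> 10 lines: sjge uaf krj ltag oqe drlnp jet kdg owg jsqgk
Hunk 5: at line 1 remove [krj,ltag,oqe] add [lcu,hcqd] -> 9 lines: sjge uaf lcu hcqd drlnp jet kdg owg jsqgk
Hunk 6: at line 2 remove [lcu,hcqd,drlnp] add [sfq,vtpkj,uqg] -> 9 lines: sjge uaf sfq vtpkj uqg jet kdg owg jsqgk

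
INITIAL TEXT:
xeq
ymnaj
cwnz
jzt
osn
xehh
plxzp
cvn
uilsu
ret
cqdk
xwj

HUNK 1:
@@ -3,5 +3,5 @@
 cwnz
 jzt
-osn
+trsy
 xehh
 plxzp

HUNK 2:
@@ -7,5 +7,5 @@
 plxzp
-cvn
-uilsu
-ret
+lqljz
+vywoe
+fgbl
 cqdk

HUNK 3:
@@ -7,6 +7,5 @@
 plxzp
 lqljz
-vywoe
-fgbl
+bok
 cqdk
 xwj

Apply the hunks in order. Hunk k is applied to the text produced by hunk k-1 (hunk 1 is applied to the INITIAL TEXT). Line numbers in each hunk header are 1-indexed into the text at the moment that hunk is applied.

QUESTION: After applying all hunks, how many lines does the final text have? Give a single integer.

Hunk 1: at line 3 remove [osn] add [trsy] -> 12 lines: xeq ymnaj cwnz jzt trsy xehh plxzp cvn uilsu ret cqdk xwj
Hunk 2: at line 7 remove [cvn,uilsu,ret] add [lqljz,vywoe,fgbl] -> 12 lines: xeq ymnaj cwnz jzt trsy xehh plxzp lqljz vywoe fgbl cqdk xwj
Hunk 3: at line 7 remove [vywoe,fgbl] add [bok] -> 11 lines: xeq ymnaj cwnz jzt trsy xehh plxzp lqljz bok cqdk xwj
Final line count: 11

Answer: 11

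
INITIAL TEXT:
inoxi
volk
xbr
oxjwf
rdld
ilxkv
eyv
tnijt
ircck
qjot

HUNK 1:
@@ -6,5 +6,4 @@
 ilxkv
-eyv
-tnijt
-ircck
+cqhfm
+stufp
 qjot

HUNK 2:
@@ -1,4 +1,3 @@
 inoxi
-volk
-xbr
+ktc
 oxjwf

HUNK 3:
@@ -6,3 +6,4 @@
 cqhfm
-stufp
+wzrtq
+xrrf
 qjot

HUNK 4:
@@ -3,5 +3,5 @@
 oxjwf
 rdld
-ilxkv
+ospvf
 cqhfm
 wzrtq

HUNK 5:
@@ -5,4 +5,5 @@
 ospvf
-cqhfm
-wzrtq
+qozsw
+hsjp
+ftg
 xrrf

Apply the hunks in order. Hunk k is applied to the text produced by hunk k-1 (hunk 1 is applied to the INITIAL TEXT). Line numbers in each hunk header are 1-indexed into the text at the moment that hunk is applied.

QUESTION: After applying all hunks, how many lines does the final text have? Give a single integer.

Answer: 10

Derivation:
Hunk 1: at line 6 remove [eyv,tnijt,ircck] add [cqhfm,stufp] -> 9 lines: inoxi volk xbr oxjwf rdld ilxkv cqhfm stufp qjot
Hunk 2: at line 1 remove [volk,xbr] add [ktc] -> 8 lines: inoxi ktc oxjwf rdld ilxkv cqhfm stufp qjot
Hunk 3: at line 6 remove [stufp] add [wzrtq,xrrf] -> 9 lines: inoxi ktc oxjwf rdld ilxkv cqhfm wzrtq xrrf qjot
Hunk 4: at line 3 remove [ilxkv] add [ospvf] -> 9 lines: inoxi ktc oxjwf rdld ospvf cqhfm wzrtq xrrf qjot
Hunk 5: at line 5 remove [cqhfm,wzrtq] add [qozsw,hsjp,ftg] -> 10 lines: inoxi ktc oxjwf rdld ospvf qozsw hsjp ftg xrrf qjot
Final line count: 10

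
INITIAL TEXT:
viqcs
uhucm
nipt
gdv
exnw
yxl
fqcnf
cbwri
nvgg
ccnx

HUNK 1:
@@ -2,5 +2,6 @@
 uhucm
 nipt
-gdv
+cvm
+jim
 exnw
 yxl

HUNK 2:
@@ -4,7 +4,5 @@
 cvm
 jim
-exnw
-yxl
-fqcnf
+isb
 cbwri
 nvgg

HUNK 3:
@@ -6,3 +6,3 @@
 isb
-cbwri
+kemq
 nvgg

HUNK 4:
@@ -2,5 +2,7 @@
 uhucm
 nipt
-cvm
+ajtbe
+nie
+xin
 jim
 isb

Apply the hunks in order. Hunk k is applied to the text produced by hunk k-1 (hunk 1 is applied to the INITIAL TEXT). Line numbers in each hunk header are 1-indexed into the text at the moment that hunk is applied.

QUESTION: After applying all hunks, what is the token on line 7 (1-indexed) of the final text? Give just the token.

Answer: jim

Derivation:
Hunk 1: at line 2 remove [gdv] add [cvm,jim] -> 11 lines: viqcs uhucm nipt cvm jim exnw yxl fqcnf cbwri nvgg ccnx
Hunk 2: at line 4 remove [exnw,yxl,fqcnf] add [isb] -> 9 lines: viqcs uhucm nipt cvm jim isb cbwri nvgg ccnx
Hunk 3: at line 6 remove [cbwri] add [kemq] -> 9 lines: viqcs uhucm nipt cvm jim isb kemq nvgg ccnx
Hunk 4: at line 2 remove [cvm] add [ajtbe,nie,xin] -> 11 lines: viqcs uhucm nipt ajtbe nie xin jim isb kemq nvgg ccnx
Final line 7: jim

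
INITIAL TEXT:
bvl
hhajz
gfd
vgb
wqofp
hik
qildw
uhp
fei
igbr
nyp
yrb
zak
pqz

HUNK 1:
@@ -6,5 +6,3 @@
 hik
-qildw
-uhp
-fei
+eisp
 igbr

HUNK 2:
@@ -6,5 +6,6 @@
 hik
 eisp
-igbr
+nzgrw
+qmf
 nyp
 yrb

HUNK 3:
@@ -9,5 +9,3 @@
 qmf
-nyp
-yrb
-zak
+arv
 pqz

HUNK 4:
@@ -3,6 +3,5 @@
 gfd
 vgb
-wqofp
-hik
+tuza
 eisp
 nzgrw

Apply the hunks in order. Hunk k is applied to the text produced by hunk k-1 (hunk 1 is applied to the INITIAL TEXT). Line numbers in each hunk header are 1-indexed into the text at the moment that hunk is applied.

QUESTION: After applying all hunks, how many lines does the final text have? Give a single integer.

Answer: 10

Derivation:
Hunk 1: at line 6 remove [qildw,uhp,fei] add [eisp] -> 12 lines: bvl hhajz gfd vgb wqofp hik eisp igbr nyp yrb zak pqz
Hunk 2: at line 6 remove [igbr] add [nzgrw,qmf] -> 13 lines: bvl hhajz gfd vgb wqofp hik eisp nzgrw qmf nyp yrb zak pqz
Hunk 3: at line 9 remove [nyp,yrb,zak] add [arv] -> 11 lines: bvl hhajz gfd vgb wqofp hik eisp nzgrw qmf arv pqz
Hunk 4: at line 3 remove [wqofp,hik] add [tuza] -> 10 lines: bvl hhajz gfd vgb tuza eisp nzgrw qmf arv pqz
Final line count: 10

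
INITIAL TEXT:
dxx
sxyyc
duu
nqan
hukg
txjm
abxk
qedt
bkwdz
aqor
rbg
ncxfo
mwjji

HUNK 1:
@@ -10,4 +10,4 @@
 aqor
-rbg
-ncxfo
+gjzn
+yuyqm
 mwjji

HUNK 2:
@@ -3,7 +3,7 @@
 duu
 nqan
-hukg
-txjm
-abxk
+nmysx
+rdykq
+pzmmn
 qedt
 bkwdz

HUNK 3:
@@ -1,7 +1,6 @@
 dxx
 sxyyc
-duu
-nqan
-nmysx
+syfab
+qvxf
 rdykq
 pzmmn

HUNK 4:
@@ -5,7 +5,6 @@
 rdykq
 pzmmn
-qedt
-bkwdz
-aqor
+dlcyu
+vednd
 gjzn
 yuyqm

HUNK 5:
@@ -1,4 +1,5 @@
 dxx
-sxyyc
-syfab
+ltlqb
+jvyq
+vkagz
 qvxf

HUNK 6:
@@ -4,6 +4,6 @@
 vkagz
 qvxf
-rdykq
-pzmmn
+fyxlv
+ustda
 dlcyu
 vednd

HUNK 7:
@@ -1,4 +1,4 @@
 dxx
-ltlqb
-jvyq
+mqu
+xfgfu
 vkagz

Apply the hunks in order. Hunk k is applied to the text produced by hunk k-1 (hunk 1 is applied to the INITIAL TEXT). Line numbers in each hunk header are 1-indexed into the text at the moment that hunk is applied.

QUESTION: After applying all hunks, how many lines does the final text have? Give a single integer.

Answer: 12

Derivation:
Hunk 1: at line 10 remove [rbg,ncxfo] add [gjzn,yuyqm] -> 13 lines: dxx sxyyc duu nqan hukg txjm abxk qedt bkwdz aqor gjzn yuyqm mwjji
Hunk 2: at line 3 remove [hukg,txjm,abxk] add [nmysx,rdykq,pzmmn] -> 13 lines: dxx sxyyc duu nqan nmysx rdykq pzmmn qedt bkwdz aqor gjzn yuyqm mwjji
Hunk 3: at line 1 remove [duu,nqan,nmysx] add [syfab,qvxf] -> 12 lines: dxx sxyyc syfab qvxf rdykq pzmmn qedt bkwdz aqor gjzn yuyqm mwjji
Hunk 4: at line 5 remove [qedt,bkwdz,aqor] add [dlcyu,vednd] -> 11 lines: dxx sxyyc syfab qvxf rdykq pzmmn dlcyu vednd gjzn yuyqm mwjji
Hunk 5: at line 1 remove [sxyyc,syfab] add [ltlqb,jvyq,vkagz] -> 12 lines: dxx ltlqb jvyq vkagz qvxf rdykq pzmmn dlcyu vednd gjzn yuyqm mwjji
Hunk 6: at line 4 remove [rdykq,pzmmn] add [fyxlv,ustda] -> 12 lines: dxx ltlqb jvyq vkagz qvxf fyxlv ustda dlcyu vednd gjzn yuyqm mwjji
Hunk 7: at line 1 remove [ltlqb,jvyq] add [mqu,xfgfu] -> 12 lines: dxx mqu xfgfu vkagz qvxf fyxlv ustda dlcyu vednd gjzn yuyqm mwjji
Final line count: 12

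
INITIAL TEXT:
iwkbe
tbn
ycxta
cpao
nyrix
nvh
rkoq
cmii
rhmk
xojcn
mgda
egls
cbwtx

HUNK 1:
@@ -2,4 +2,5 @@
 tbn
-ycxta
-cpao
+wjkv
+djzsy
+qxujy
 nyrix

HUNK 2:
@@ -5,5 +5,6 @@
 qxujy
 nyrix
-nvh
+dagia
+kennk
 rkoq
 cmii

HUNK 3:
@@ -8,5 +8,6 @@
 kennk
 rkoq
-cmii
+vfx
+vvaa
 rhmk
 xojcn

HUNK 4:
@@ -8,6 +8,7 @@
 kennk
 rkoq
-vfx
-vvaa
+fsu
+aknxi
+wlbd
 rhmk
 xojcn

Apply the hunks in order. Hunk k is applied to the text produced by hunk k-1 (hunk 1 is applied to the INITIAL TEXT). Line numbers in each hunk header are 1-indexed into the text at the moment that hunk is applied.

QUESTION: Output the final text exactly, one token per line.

Hunk 1: at line 2 remove [ycxta,cpao] add [wjkv,djzsy,qxujy] -> 14 lines: iwkbe tbn wjkv djzsy qxujy nyrix nvh rkoq cmii rhmk xojcn mgda egls cbwtx
Hunk 2: at line 5 remove [nvh] add [dagia,kennk] -> 15 lines: iwkbe tbn wjkv djzsy qxujy nyrix dagia kennk rkoq cmii rhmk xojcn mgda egls cbwtx
Hunk 3: at line 8 remove [cmii] add [vfx,vvaa] -> 16 lines: iwkbe tbn wjkv djzsy qxujy nyrix dagia kennk rkoq vfx vvaa rhmk xojcn mgda egls cbwtx
Hunk 4: at line 8 remove [vfx,vvaa] add [fsu,aknxi,wlbd] -> 17 lines: iwkbe tbn wjkv djzsy qxujy nyrix dagia kennk rkoq fsu aknxi wlbd rhmk xojcn mgda egls cbwtx

Answer: iwkbe
tbn
wjkv
djzsy
qxujy
nyrix
dagia
kennk
rkoq
fsu
aknxi
wlbd
rhmk
xojcn
mgda
egls
cbwtx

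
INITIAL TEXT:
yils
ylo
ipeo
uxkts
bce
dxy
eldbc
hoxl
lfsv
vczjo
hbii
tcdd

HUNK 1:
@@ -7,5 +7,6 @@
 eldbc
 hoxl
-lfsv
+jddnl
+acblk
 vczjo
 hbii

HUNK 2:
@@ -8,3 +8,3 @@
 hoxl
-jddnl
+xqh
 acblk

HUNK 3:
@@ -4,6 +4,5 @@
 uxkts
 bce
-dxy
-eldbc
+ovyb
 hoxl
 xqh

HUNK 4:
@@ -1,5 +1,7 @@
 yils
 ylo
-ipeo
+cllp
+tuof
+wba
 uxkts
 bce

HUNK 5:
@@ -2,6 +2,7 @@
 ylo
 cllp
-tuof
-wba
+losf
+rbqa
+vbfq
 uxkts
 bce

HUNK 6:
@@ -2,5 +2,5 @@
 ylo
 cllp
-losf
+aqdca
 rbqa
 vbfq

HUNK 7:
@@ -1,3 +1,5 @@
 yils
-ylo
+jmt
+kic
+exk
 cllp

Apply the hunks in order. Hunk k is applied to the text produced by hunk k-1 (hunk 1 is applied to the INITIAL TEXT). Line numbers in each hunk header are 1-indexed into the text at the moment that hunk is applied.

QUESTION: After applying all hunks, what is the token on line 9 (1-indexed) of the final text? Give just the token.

Hunk 1: at line 7 remove [lfsv] add [jddnl,acblk] -> 13 lines: yils ylo ipeo uxkts bce dxy eldbc hoxl jddnl acblk vczjo hbii tcdd
Hunk 2: at line 8 remove [jddnl] add [xqh] -> 13 lines: yils ylo ipeo uxkts bce dxy eldbc hoxl xqh acblk vczjo hbii tcdd
Hunk 3: at line 4 remove [dxy,eldbc] add [ovyb] -> 12 lines: yils ylo ipeo uxkts bce ovyb hoxl xqh acblk vczjo hbii tcdd
Hunk 4: at line 1 remove [ipeo] add [cllp,tuof,wba] -> 14 lines: yils ylo cllp tuof wba uxkts bce ovyb hoxl xqh acblk vczjo hbii tcdd
Hunk 5: at line 2 remove [tuof,wba] add [losf,rbqa,vbfq] -> 15 lines: yils ylo cllp losf rbqa vbfq uxkts bce ovyb hoxl xqh acblk vczjo hbii tcdd
Hunk 6: at line 2 remove [losf] add [aqdca] -> 15 lines: yils ylo cllp aqdca rbqa vbfq uxkts bce ovyb hoxl xqh acblk vczjo hbii tcdd
Hunk 7: at line 1 remove [ylo] add [jmt,kic,exk] -> 17 lines: yils jmt kic exk cllp aqdca rbqa vbfq uxkts bce ovyb hoxl xqh acblk vczjo hbii tcdd
Final line 9: uxkts

Answer: uxkts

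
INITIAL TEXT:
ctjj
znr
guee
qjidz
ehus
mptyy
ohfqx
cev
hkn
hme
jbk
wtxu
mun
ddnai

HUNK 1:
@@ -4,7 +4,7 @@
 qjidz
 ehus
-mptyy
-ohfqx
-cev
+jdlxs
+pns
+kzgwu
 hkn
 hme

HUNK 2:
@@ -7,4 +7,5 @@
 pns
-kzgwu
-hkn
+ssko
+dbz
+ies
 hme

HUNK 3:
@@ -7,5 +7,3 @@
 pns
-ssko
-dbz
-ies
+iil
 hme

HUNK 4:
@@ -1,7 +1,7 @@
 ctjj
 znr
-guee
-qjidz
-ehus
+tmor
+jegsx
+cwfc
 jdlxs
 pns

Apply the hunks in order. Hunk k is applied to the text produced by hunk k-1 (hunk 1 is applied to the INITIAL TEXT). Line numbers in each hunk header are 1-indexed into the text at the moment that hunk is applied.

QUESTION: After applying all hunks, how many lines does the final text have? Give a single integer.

Hunk 1: at line 4 remove [mptyy,ohfqx,cev] add [jdlxs,pns,kzgwu] -> 14 lines: ctjj znr guee qjidz ehus jdlxs pns kzgwu hkn hme jbk wtxu mun ddnai
Hunk 2: at line 7 remove [kzgwu,hkn] add [ssko,dbz,ies] -> 15 lines: ctjj znr guee qjidz ehus jdlxs pns ssko dbz ies hme jbk wtxu mun ddnai
Hunk 3: at line 7 remove [ssko,dbz,ies] add [iil] -> 13 lines: ctjj znr guee qjidz ehus jdlxs pns iil hme jbk wtxu mun ddnai
Hunk 4: at line 1 remove [guee,qjidz,ehus] add [tmor,jegsx,cwfc] -> 13 lines: ctjj znr tmor jegsx cwfc jdlxs pns iil hme jbk wtxu mun ddnai
Final line count: 13

Answer: 13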